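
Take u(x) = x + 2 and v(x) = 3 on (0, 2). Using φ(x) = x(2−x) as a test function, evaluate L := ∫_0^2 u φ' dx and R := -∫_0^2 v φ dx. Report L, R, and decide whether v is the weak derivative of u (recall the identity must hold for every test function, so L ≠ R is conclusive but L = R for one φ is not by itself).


LHS = -4/3, RHS = -4. No, v is not the weak derivative of u.

u(x) = x + 2, classical derivative u'(x) = 1.
φ(x) = x(2−x), so φ'(x) = 2 - 2*x.
Note φ(0) = φ(2) = 0, so the boundary term u·φ vanishes.
LHS = ∫_0^2 u(x) φ'(x) dx = ∫_0^2 (-2*x^2 - 2*x + 4) dx. Term by term:
  ∫_0^2 -2*x^2 dx = -16/3;  ∫_0^2 -2*x dx = -4;  ∫_0^2 4 dx = 8.
Sum: -16/3 − 4 + 8 = -4/3.
So LHS = -4/3.
∫_0^2 v(x) φ(x) dx = ∫_0^2 (-3*x^2 + 6*x) dx. Term by term:
  ∫_0^2 -3*x^2 dx = -8;  ∫_0^2 6*x dx = 12.
Sum: -8 + 12 = 4.
So RHS = -∫_0^2 v(x) φ(x) dx = -4.
LHS − RHS = 8/3 ≠ 0, so the identity fails.
(For a valid weak derivative the identity must hold for EVERY test function, in particular this one. The failure shows v is NOT the weak derivative of u.)
Correct weak derivative would be u'(x) = 1.


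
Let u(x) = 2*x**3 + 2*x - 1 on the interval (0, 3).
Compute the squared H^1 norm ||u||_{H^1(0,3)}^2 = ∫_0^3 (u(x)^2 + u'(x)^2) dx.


||u||_{H^1}^2 = 124464/35

The H^1 norm (squared) on an interval (0, L) is
  ||u||_{H^1}^2 = ∫_0^L u(x)^2 dx + ∫_0^L u'(x)^2 dx.
Compute u'(x) = 6*x**2 + 2.
Then u(x)^2 = 4*x**6 + 8*x**4 - 4*x**3 + 4*x**2 - 4*x + 1 and u'(x)^2 = 36*x**4 + 24*x**2 + 4.
Integrate each monomial from 0 to 3 using ∫_0^3 c·x^n dx = c·3^(n+1)/(n+1):
  ∫_0^3 u(x)^2 dx = ∫_0^3 (4*x^6 + 8*x^4 - 4*x^3 + 4*x^2 - 4*x + 1) dx. Term by term:
    ∫_0^3 4*x^6 dx = 8748/7;  ∫_0^3 8*x^4 dx = 1944/5;  ∫_0^3 -4*x^3 dx = -81;
    ∫_0^3 4*x^2 dx = 36;  ∫_0^3 -4*x dx = -18;  ∫_0^3 1 dx = 3.
  Sum: 8748/7 + 1944/5 − 81 + 36 − 18 + 3 = 55248/35.
  ∫_0^3 u'(x)^2 dx = ∫_0^3 (36*x^4 + 24*x^2 + 4) dx. Term by term:
    ∫_0^3 36*x^4 dx = 8748/5;  ∫_0^3 24*x^2 dx = 216;  ∫_0^3 4 dx = 12.
  Sum: 8748/5 + 216 + 12 = 9888/5.
Adding: ||u||_{H^1}^2 = 55248/35 + 9888/5 = 124464/35.


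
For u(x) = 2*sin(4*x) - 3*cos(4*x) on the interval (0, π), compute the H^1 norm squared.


||u||_{H^1(0,π)}^2 = 221*π/2

u'(x) = 12*sin(4*x) + 8*cos(4*x).
Expand u² and (u')² and integrate term by term on (0, π), using: for integers n ≥ 1, ∫_0^π sin²(nx) dx = ∫_0^π cos²(nx) dx = π/2; for n ≠ n', ∫_0^π sin(nx)sin(n'x) dx = ∫_0^π cos(nx)cos(n'x) dx = 0; and by product-to-sum, ∫_0^π sin(nx)cos(n'x) dx = ½∫_0^π [sin((n+n')x) + sin((n−n')x)] dx, which is 0 when n+n' is even and 2n/(n²−n'²) when n+n' is odd (it need not vanish on (0, π)).
  u² squared terms: (-3)²·∫cos(4x)² dx = 9·π/2 = 9*π/2;  (2)²·∫sin(4x)² dx = 4·π/2 = 2*π.
  u² cross terms: 2·(-3)·(2)·∫cos(4x)·sin(4x) dx = -12·(0) = 0.
  So ∫_0^π u² dx = 9*π/2 + 2*π + 0 = 13*π/2.
  (u')² squared terms: (8)²·∫cos(4x)² dx = 64·π/2 = 32*π;  (12)²·∫sin(4x)² dx = 144·π/2 = 72*π.
  (u')² cross terms: 2·(8)·(12)·∫cos(4x)·sin(4x) dx = 192·(0) = 0.
  So ∫_0^π (u')² dx = 32*π + 72*π + 0 = 104*π.
||u||_{H^1}^2 = (13*π/2) + (104*π) = 221*π/2.


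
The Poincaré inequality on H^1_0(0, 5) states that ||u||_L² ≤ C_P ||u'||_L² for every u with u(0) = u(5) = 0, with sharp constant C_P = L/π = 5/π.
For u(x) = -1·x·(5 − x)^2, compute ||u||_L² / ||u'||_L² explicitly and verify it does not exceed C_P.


||u||_L² / ||u'||_L² = 5*sqrt(14)/14 < C_P = 5/π.

u(x) = -1·x·(5 − x)^2, so u'(x) = (5 - 3*x)*(x - 5).
u(x) = -1·x·(5 − x)^2 vanishes at x = 0 and x = 5, so u ∈ H^1_0(0, 5). Differentiate via the product rule and integrate the resulting polynomials term by term.
  ∫_0^5 u² dx = ∫_0^5 (x^6 - 20*x^5 + 150*x^4 - 500*x^3 + 625*x^2) dx. Term by term:
    ∫_0^5 x^6 dx = 78125/7;  ∫_0^5 -20*x^5 dx = -156250/3;  ∫_0^5 150*x^4 dx = 93750;
    ∫_0^5 -500*x^3 dx = -78125;  ∫_0^5 625*x^2 dx = 78125/3.
  Sum: 78125/7 − 156250/3 + 93750 − 78125 + 78125/3 = 15625/21.
  ∫_0^5 (u')² dx = ∫_0^5 (9*x^4 - 120*x^3 + 550*x^2 - 1000*x + 625) dx. Term by term:
    ∫_0^5 9*x^4 dx = 5625;  ∫_0^5 -120*x^3 dx = -18750;  ∫_0^5 550*x^2 dx = 68750/3;
    ∫_0^5 -1000*x dx = -12500;  ∫_0^5 625 dx = 3125.
  Sum: 5625 − 18750 + 68750/3 − 12500 + 3125 = 1250/3.
∫_0^5 u² dx = 15625/21, so ||u||_L² = 125*sqrt(21)/21.
∫_0^5 (u')² dx = 1250/3, so ||u'||_L² = 25*sqrt(6)/3.
Ratio ||u||_L² / ||u'||_L² = 5*sqrt(14)/14.
Sharp Poincaré constant on H^1_0(0, 5) is C_P = L/π = 5/π, achieved by sin(π/5·x).
A polynomial bump cannot attain the sharp Poincaré constant (only the first sine eigenfunction does), so the ratio is strictly less than C_P, consistent with ||u||_L² ≤ C_P ||u'||_L².


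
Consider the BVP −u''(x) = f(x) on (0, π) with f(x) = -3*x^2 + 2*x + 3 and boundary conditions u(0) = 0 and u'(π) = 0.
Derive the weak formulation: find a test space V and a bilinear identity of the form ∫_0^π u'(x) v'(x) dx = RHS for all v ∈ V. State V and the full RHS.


V = {v ∈ H^1(0, π) : v(0) = 0} (test functions vanish at x = 0 where u is specified); weak form: ∫_0^π u'v' dx = ∫_0^π (-3*x^2 + 2*x + 3) v dx for all v ∈ V.

Multiply both sides by a test function v and integrate from 0 to π:
  ∫_0^π −u''(x) v(x) dx = ∫_0^π f(x) v(x) dx.
Integrate the LHS by parts once:
  ∫_0^π −u'' v dx = −[u'(x) v(x)]_0^π + ∫_0^π u'(x) v'(x) dx.
Thus ∫_0^π u'(x) v'(x) dx = ∫_0^π f(x) v(x) dx + [u'(x) v(x)]_0^π.
Choose V so that boundary terms are either known or forced to vanish.
Mixed BC: u(0) = 0 (Dirichlet) and u'(π) = 0 (Neumann). Define V = {v ∈ H^1(0, π) : v(0) = 0}. Then [u' v]_0^π = u'(π)·v(π) − u'(0)·0 = 0.
Weak formulation: find u (satisfying any essential BC) such that ∫_0^π u'(x) v'(x) dx = ∫_0^π f v dx for all v ∈ V (Dirichlet at 0 absorbed into V; the Neumann datum at x = π is zero, so no boundary term remains).
Substituting f(x) = -3*x^2 + 2*x + 3, the right-hand side is ∫_0^π (-3*x^2 + 2*x + 3) v dx.


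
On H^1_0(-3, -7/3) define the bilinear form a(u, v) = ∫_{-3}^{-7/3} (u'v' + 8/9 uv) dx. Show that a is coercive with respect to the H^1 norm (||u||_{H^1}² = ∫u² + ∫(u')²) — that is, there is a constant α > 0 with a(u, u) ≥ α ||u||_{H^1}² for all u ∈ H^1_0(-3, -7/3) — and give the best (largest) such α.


α = (32 + 81*π^2)/(9*(4 + 9*π^2))

Coercivity of a(·,·) on H^1_0(-3, -7/3) means a(u, u) ≥ α ||u||_{H^1}² for every u ∈ H^1_0.
The interval has length L = 2/3, and Poincaré/coercivity depend only on L. Here a(u, u) = ∫(u')² + (8/9)·∫u².
Here 0 < c = 8/9 < 1. The condition a(u,u) ≥ α||u||_{H^1}² reads (1−α)∫(u')² ≥ (α−c)∫u². Any admissible α is ≤ 1 (rapidly oscillating u have ∫u²/∫(u')² → 0), and α = 1 would force 0 ≥ (1−c)∫u², impossible since c < 1; so 1−α > 0. By the sharp Poincaré inequality on H^1_0 of an interval of length L, ∫(u')² ≥ (π/L)²∫u² with equality for the first sine mode sin(π(x−x₀)/L) (x₀ the left endpoint), so the inequality holds for all u iff (1−α)(π/L)² ≥ α − c, i.e. α ≤ ((π/L)² + c)/((π/L)² + 1) = (1 + c(L/π)²)/(1 + (L/π)²). With (π/L)² = 9*π^2/4 and c = 8/9, the largest admissible constant is α = ((π/L)² + c)/((π/L)² + 1).
Simplifying, α = (32 + 81*π^2)/(9*(4 + 9*π^2)).


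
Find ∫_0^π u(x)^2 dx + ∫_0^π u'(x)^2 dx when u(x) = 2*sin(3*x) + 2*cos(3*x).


||u||_{H^1(0,π)}^2 = 40*π

u'(x) = -6*sin(3*x) + 6*cos(3*x).
Expand u² and (u')² and integrate term by term on (0, π), using: for integers n ≥ 1, ∫_0^π sin²(nx) dx = ∫_0^π cos²(nx) dx = π/2; for n ≠ n', ∫_0^π sin(nx)sin(n'x) dx = ∫_0^π cos(nx)cos(n'x) dx = 0; and by product-to-sum, ∫_0^π sin(nx)cos(n'x) dx = ½∫_0^π [sin((n+n')x) + sin((n−n')x)] dx, which is 0 when n+n' is even and 2n/(n²−n'²) when n+n' is odd (it need not vanish on (0, π)).
  u² squared terms: (2)²·∫cos(3x)² dx = 4·π/2 = 2*π;  (2)²·∫sin(3x)² dx = 4·π/2 = 2*π.
  u² cross terms: 2·(2)·(2)·∫cos(3x)·sin(3x) dx = 8·(0) = 0.
  So ∫_0^π u² dx = 2*π + 2*π + 0 = 4*π.
  (u')² squared terms: (-6)²·∫sin(3x)² dx = 36·π/2 = 18*π;  (6)²·∫cos(3x)² dx = 36·π/2 = 18*π.
  (u')² cross terms: 2·(-6)·(6)·∫sin(3x)·cos(3x) dx = -72·(0) = 0.
  So ∫_0^π (u')² dx = 18*π + 18*π + 0 = 36*π.
||u||_{H^1}^2 = (4*π) + (36*π) = 40*π.


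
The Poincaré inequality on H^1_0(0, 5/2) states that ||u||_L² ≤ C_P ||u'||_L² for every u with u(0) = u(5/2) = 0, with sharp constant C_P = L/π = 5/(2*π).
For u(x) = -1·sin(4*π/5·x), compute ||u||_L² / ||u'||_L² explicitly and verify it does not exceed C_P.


||u||_L² / ||u'||_L² = 5/(4*π) < C_P = 5/(2*π).

u(x) = -1·sin(4*π/5·x), so u'(x) = -4*π*cos(4*π*x/5)/5.
Writing u(x) = A·sin(kπx/L) with A = -1 and k = 2, use ∫_0^L sin²(kπx/L) dx = L/2 and ∫_0^L cos²(kπx/L) dx = L/2.
u² = 1·sin²(4*π/5·x) and (u')² = 16*π^2/25·cos²(4*π/5·x), and each of sin², cos² integrates to L/2 = 5/4 over (0, 5/2).
∫_0^5/2 u² dx = 5/4, so ||u||_L² = sqrt(5)/2.
∫_0^5/2 (u')² dx = 4*π^2/5, so ||u'||_L² = 2*sqrt(5)*π/5.
Ratio ||u||_L² / ||u'||_L² = 5/(4*π).
Sharp Poincaré constant on H^1_0(0, 5/2) is C_P = L/π = 5/(2*π), achieved by sin(2*π/5·x).
This is the k = 2 harmonic; the ratio L/(kπ) is strictly less than C_P = L/π, consistent with the sharp inequality ||u||_L² ≤ C_P ||u'||_L².


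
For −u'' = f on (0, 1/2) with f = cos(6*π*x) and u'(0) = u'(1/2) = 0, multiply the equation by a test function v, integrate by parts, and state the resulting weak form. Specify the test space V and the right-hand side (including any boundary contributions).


V = H^1(0, 1/2) (no boundary constraint on v; u is determined up to an additive constant); weak form: ∫_0^1/2 u'v' dx = ∫_0^1/2 (cos(6*π*x)) v dx for all v ∈ V.

Multiply both sides by a test function v and integrate from 0 to 1/2:
  ∫_0^1/2 −u''(x) v(x) dx = ∫_0^1/2 f(x) v(x) dx.
Integrate the LHS by parts once:
  ∫_0^1/2 −u'' v dx = −[u'(x) v(x)]_0^1/2 + ∫_0^1/2 u'(x) v'(x) dx.
Thus ∫_0^1/2 u'(x) v'(x) dx = ∫_0^1/2 f(x) v(x) dx + [u'(x) v(x)]_0^1/2.
Choose V so that boundary terms are either known or forced to vanish.
u has homogeneous Neumann: u'(0) = u'(1/2) = 0. So [u' v]_0^1/2 = 0·v(1/2) − 0·v(0) = 0 for any v; take V = H^1(0, 1/2).
Weak formulation: find u (satisfying any essential BC) such that ∫_0^1/2 u'(x) v'(x) dx = ∫_0^1/2 f v dx for all v ∈ V (homogeneous Neumann, so boundary terms vanish).
Substituting f(x) = cos(6*π*x), the right-hand side is ∫_0^1/2 (cos(6*π*x)) v dx.
Compatibility check (pure Neumann): taking v ≡ 1 ∈ V gives 0 = ∫_0^1/2 f dx + (0) − (0), i.e. ∫_0^1/2 f dx must equal u'(0) − u'(1/2) = 0. Indeed ∫_0^1/2 (cos(6*π*x)) dx = 0, so the data are compatible. The solution is then unique only up to an additive constant (fix it e.g. by requiring ∫_0^1/2 u dx = 0).


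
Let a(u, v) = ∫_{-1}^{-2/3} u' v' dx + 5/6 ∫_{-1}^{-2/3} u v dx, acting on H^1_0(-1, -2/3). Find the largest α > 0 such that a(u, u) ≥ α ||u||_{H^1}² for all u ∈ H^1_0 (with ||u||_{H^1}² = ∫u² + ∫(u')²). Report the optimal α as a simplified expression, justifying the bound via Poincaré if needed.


α = (5 + 54*π^2)/(6*(1 + 9*π^2))

Coercivity of a(·,·) on H^1_0(-1, -2/3) means a(u, u) ≥ α ||u||_{H^1}² for every u ∈ H^1_0.
The interval has length L = 1/3, and Poincaré/coercivity depend only on L. Here a(u, u) = ∫(u')² + (5/6)·∫u².
Here 0 < c = 5/6 < 1. The condition a(u,u) ≥ α||u||_{H^1}² reads (1−α)∫(u')² ≥ (α−c)∫u². Any admissible α is ≤ 1 (rapidly oscillating u have ∫u²/∫(u')² → 0), and α = 1 would force 0 ≥ (1−c)∫u², impossible since c < 1; so 1−α > 0. By the sharp Poincaré inequality on H^1_0 of an interval of length L, ∫(u')² ≥ (π/L)²∫u² with equality for the first sine mode sin(π(x−x₀)/L) (x₀ the left endpoint), so the inequality holds for all u iff (1−α)(π/L)² ≥ α − c, i.e. α ≤ ((π/L)² + c)/((π/L)² + 1) = (1 + c(L/π)²)/(1 + (L/π)²). With (π/L)² = 9*π^2 and c = 5/6, the largest admissible constant is α = ((π/L)² + c)/((π/L)² + 1).
Simplifying, α = (5 + 54*π^2)/(6*(1 + 9*π^2)).


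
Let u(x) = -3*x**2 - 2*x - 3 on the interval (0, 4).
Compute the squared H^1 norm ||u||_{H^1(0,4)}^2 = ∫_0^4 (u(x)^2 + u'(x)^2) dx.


||u||_{H^1}^2 = 62828/15

The H^1 norm (squared) on an interval (0, L) is
  ||u||_{H^1}^2 = ∫_0^L u(x)^2 dx + ∫_0^L u'(x)^2 dx.
Compute u'(x) = -6*x - 2.
Then u(x)^2 = 9*x**4 + 12*x**3 + 22*x**2 + 12*x + 9 and u'(x)^2 = 36*x**2 + 24*x + 4.
Integrate each monomial from 0 to 4 using ∫_0^4 c·x^n dx = c·4^(n+1)/(n+1):
  ∫_0^4 u(x)^2 dx = ∫_0^4 (9*x^4 + 12*x^3 + 22*x^2 + 12*x + 9) dx. Term by term:
    ∫_0^4 9*x^4 dx = 9216/5;  ∫_0^4 12*x^3 dx = 768;  ∫_0^4 22*x^2 dx = 1408/3;
    ∫_0^4 12*x dx = 96;  ∫_0^4 9 dx = 36.
  Sum: 9216/5 + 768 + 1408/3 + 96 + 36 = 48188/15.
  ∫_0^4 u'(x)^2 dx = ∫_0^4 (36*x^2 + 24*x + 4) dx. Term by term:
    ∫_0^4 36*x^2 dx = 768;  ∫_0^4 24*x dx = 192;  ∫_0^4 4 dx = 16.
  Sum: 768 + 192 + 16 = 976.
Adding: ||u||_{H^1}^2 = 48188/15 + 976 = 62828/15.


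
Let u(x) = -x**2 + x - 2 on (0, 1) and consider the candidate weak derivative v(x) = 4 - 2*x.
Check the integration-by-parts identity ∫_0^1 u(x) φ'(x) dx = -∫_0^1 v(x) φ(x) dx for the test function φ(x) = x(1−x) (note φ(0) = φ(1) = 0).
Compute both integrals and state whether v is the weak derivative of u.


LHS = 0, RHS = -1/2. No, v is not the weak derivative of u.

u(x) = -x**2 + x - 2, classical derivative u'(x) = 1 - 2*x.
φ(x) = x(1−x), so φ'(x) = 1 - 2*x.
Note φ(0) = φ(1) = 0, so the boundary term u·φ vanishes.
LHS = ∫_0^1 u(x) φ'(x) dx = ∫_0^1 (2*x^3 - 3*x^2 + 5*x - 2) dx. Term by term:
  ∫_0^1 2*x^3 dx = 1/2;  ∫_0^1 -3*x^2 dx = -1;  ∫_0^1 5*x dx = 5/2;
  ∫_0^1 -2 dx = -2.
Sum: 1/2 − 1 + 5/2 − 2 = 0.
So LHS = 0.
∫_0^1 v(x) φ(x) dx = ∫_0^1 (2*x^3 - 6*x^2 + 4*x) dx. Term by term:
  ∫_0^1 2*x^3 dx = 1/2;  ∫_0^1 -6*x^2 dx = -2;  ∫_0^1 4*x dx = 2.
Sum: 1/2 − 2 + 2 = 1/2.
So RHS = -∫_0^1 v(x) φ(x) dx = -1/2.
LHS − RHS = 1/2 ≠ 0, so the identity fails.
(For a valid weak derivative the identity must hold for EVERY test function, in particular this one. The failure shows v is NOT the weak derivative of u.)
Correct weak derivative would be u'(x) = 1 - 2*x.


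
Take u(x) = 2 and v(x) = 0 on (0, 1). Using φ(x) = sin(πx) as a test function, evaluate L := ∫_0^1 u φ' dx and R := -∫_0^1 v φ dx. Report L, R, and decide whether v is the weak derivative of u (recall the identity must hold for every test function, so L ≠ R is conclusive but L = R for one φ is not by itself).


LHS = 0, RHS = 0. Yes, v = u' weakly.

u(x) = 2, classical derivative u'(x) = 0.
φ(x) = sin(πx), so φ'(x) = π*cos(π*x).
Note φ(0) = φ(1) = 0, so the boundary term u·φ vanishes.
LHS = ∫_0^1 u(x) φ'(x) dx = ∫_0^1 (2*π*cos(π*x)) dx. Term by term:
  ∫_0^1 2*π*cos(π*x) dx = 0.
So LHS = 0.
∫_0^1 v(x) φ(x) dx = ∫_0^1 (0) dx. Term by term:
  ∫_0^1 0 dx = 0.
So RHS = -∫_0^1 v(x) φ(x) dx = 0.
LHS = RHS, so the identity holds for this test φ.
Moreover u is smooth here and v(x) = u'(x) = 0 pointwise, so the identity holds for every test function. Hence v is the weak derivative of u.


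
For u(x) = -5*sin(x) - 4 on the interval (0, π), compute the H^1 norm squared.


||u||_{H^1(0,π)}^2 = 80 + 41*π

u'(x) = -5*cos(x).
Expand u² and (u')² and integrate term by term on (0, π), using: for integers n ≥ 1, ∫_0^π sin²(nx) dx = ∫_0^π cos²(nx) dx = π/2; for n ≠ n', ∫_0^π sin(nx)sin(n'x) dx = ∫_0^π cos(nx)cos(n'x) dx = 0; and by product-to-sum, ∫_0^π sin(nx)cos(n'x) dx = ½∫_0^π [sin((n+n')x) + sin((n−n')x)] dx, which is 0 when n+n' is even and 2n/(n²−n'²) when n+n' is odd (it need not vanish on (0, π)). For the constant mode: ∫_0^π 1 dx = π, ∫_0^π cos(nx) dx = 0, ∫_0^π sin(nx) dx = (1−(−1)^n)/n.
  u² squared terms: (-4)²·∫1 dx = 16·π = 16*π;  (-5)²·∫sin(x)² dx = 25·π/2 = 25*π/2.
  u² cross terms: 2·(-4)·(-5)·∫1·sin(x) dx = 40·(2) = 80.
  So ∫_0^π u² dx = 16*π + 25*π/2 + 80 = 80 + 57*π/2.
  (u')² squared terms: (-5)²·∫cos(x)² dx = 25·π/2 = 25*π/2.
  So ∫_0^π (u')² dx = 25*π/2.
||u||_{H^1}^2 = (80 + 57*π/2) + (25*π/2) = 80 + 41*π.


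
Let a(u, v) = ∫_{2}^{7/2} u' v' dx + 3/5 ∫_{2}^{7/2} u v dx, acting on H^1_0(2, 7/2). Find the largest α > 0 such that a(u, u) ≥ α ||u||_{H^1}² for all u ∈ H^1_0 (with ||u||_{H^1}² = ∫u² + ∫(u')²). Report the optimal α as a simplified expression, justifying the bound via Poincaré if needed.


α = (27 + 20*π^2)/(5*(9 + 4*π^2))

Coercivity of a(·,·) on H^1_0(2, 7/2) means a(u, u) ≥ α ||u||_{H^1}² for every u ∈ H^1_0.
The interval has length L = 3/2, and Poincaré/coercivity depend only on L. Here a(u, u) = ∫(u')² + (3/5)·∫u².
Here 0 < c = 3/5 < 1. The condition a(u,u) ≥ α||u||_{H^1}² reads (1−α)∫(u')² ≥ (α−c)∫u². Any admissible α is ≤ 1 (rapidly oscillating u have ∫u²/∫(u')² → 0), and α = 1 would force 0 ≥ (1−c)∫u², impossible since c < 1; so 1−α > 0. By the sharp Poincaré inequality on H^1_0 of an interval of length L, ∫(u')² ≥ (π/L)²∫u² with equality for the first sine mode sin(π(x−x₀)/L) (x₀ the left endpoint), so the inequality holds for all u iff (1−α)(π/L)² ≥ α − c, i.e. α ≤ ((π/L)² + c)/((π/L)² + 1) = (1 + c(L/π)²)/(1 + (L/π)²). With (π/L)² = 4*π^2/9 and c = 3/5, the largest admissible constant is α = ((π/L)² + c)/((π/L)² + 1).
Simplifying, α = (27 + 20*π^2)/(5*(9 + 4*π^2)).


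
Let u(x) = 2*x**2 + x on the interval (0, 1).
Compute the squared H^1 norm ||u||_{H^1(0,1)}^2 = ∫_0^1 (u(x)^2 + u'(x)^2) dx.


||u||_{H^1}^2 = 187/15

The H^1 norm (squared) on an interval (0, L) is
  ||u||_{H^1}^2 = ∫_0^L u(x)^2 dx + ∫_0^L u'(x)^2 dx.
Compute u'(x) = 4*x + 1.
Then u(x)^2 = 4*x**4 + 4*x**3 + x**2 and u'(x)^2 = 16*x**2 + 8*x + 1.
Integrate each monomial from 0 to 1 using ∫_0^1 c·x^n dx = c·1^(n+1)/(n+1):
  ∫_0^1 u(x)^2 dx = ∫_0^1 (4*x^4 + 4*x^3 + x^2) dx. Term by term:
    ∫_0^1 4*x^4 dx = 4/5;  ∫_0^1 4*x^3 dx = 1;  ∫_0^1 x^2 dx = 1/3.
  Sum: 4/5 + 1 + 1/3 = 32/15.
  ∫_0^1 u'(x)^2 dx = ∫_0^1 (16*x^2 + 8*x + 1) dx. Term by term:
    ∫_0^1 16*x^2 dx = 16/3;  ∫_0^1 8*x dx = 4;  ∫_0^1 1 dx = 1.
  Sum: 16/3 + 4 + 1 = 31/3.
Adding: ||u||_{H^1}^2 = 32/15 + 31/3 = 187/15.


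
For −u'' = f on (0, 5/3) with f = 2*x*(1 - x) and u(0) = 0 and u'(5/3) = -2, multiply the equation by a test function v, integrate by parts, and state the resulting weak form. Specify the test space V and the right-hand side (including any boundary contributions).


V = {v ∈ H^1(0, 5/3) : v(0) = 0} (test functions vanish at x = 0 where u is specified); weak form: ∫_0^5/3 u'v' dx = ∫_0^5/3 (2*x*(1 - x)) v dx − 2·v(5/3) for all v ∈ V.

Multiply both sides by a test function v and integrate from 0 to 5/3:
  ∫_0^5/3 −u''(x) v(x) dx = ∫_0^5/3 f(x) v(x) dx.
Integrate the LHS by parts once:
  ∫_0^5/3 −u'' v dx = −[u'(x) v(x)]_0^5/3 + ∫_0^5/3 u'(x) v'(x) dx.
Thus ∫_0^5/3 u'(x) v'(x) dx = ∫_0^5/3 f(x) v(x) dx + [u'(x) v(x)]_0^5/3.
Choose V so that boundary terms are either known or forced to vanish.
Mixed BC: u(0) = 0 (Dirichlet) and u'(5/3) = -2 (Neumann). Define V = {v ∈ H^1(0, 5/3) : v(0) = 0}. Then [u' v]_0^5/3 = u'(5/3)·v(5/3) − u'(0)·0 = − 2·v(5/3).
Weak formulation: find u (satisfying any essential BC) such that ∫_0^5/3 u'(x) v'(x) dx = ∫_0^5/3 f v dx − 2·v(5/3) for all v ∈ V (Dirichlet at 0 absorbed into V; Neumann datum at x = 5/3 contributes the boundary term).
Substituting f(x) = 2*x*(1 - x), the right-hand side is ∫_0^5/3 (2*x*(1 - x)) v dx − 2·v(5/3).


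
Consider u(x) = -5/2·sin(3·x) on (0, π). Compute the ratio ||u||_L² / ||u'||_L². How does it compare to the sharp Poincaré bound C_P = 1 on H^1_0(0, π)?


||u||_L² / ||u'||_L² = 1/3 < C_P = 1.

u(x) = -5/2·sin(3·x), so u'(x) = -15*cos(3*x)/2.
Writing u(x) = A·sin(kπx/L) with A = -5/2 and k = 3, use ∫_0^L sin²(kπx/L) dx = L/2 and ∫_0^L cos²(kπx/L) dx = L/2.
u² = 25/4·sin²(3·x) and (u')² = 225/4·cos²(3·x), and each of sin², cos² integrates to L/2 = π/2 over (0, π).
∫_0^π u² dx = 25*π/8, so ||u||_L² = 5*sqrt(2)*sqrt(π)/4.
∫_0^π (u')² dx = 225*π/8, so ||u'||_L² = 15*sqrt(2)*sqrt(π)/4.
Ratio ||u||_L² / ||u'||_L² = 1/3.
Sharp Poincaré constant on H^1_0(0, π) is C_P = L/π = 1, achieved by sin(x).
This is the k = 3 harmonic; the ratio L/(kπ) is strictly less than C_P = L/π, consistent with the sharp inequality ||u||_L² ≤ C_P ||u'||_L².


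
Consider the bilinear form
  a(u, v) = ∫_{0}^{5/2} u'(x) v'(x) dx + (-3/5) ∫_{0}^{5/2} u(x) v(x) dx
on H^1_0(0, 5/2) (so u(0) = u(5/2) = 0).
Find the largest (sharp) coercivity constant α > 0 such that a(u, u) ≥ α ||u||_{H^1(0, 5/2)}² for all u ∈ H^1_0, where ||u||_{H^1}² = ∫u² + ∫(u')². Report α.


α = (-15 + 4*π^2)/(25 + 4*π^2)

Coercivity of a(·,·) on H^1_0(0, 5/2) means a(u, u) ≥ α ||u||_{H^1}² for every u ∈ H^1_0.
The interval has length L = 5/2, and Poincaré/coercivity depend only on L. Here a(u, u) = ∫(u')² + (-3/5)·∫u².
Here c = -3/5 < 0 with |c| < (π/L)² = 4*π^2/25, so coercivity still holds. The condition a(u,u) ≥ α||u||_{H^1}² reads (1−α)∫(u')² ≥ (α−c)∫u². Any admissible α is ≤ 1 (rapidly oscillating u have ∫u²/∫(u')² → 0), and α = 1 would force 0 ≥ (1−c)∫u², impossible since c < 1; so 1−α > 0. By the sharp Poincaré inequality on H^1_0 of an interval of length L, ∫(u')² ≥ (π/L)²∫u² with equality for the first sine mode sin(π(x−x₀)/L) (x₀ the left endpoint), so the inequality holds for all u iff (1−α)(π/L)² ≥ α − c, i.e. α ≤ ((π/L)² + c)/((π/L)² + 1) = (1 + c(L/π)²)/(1 + (L/π)²). (Direct route, valid since c ≤ 0: Poincaré gives c∫u² ≥ c(L/π)²∫(u')², so a(u,u) ≥ (1 + c(L/π)²)∫(u')², while ||u||_{H^1}² ≤ (1 + (L/π)²)∫(u')²; dividing yields the same α.) With (π/L)² = 4*π^2/25 and c = -3/5, the largest admissible constant is α = ((π/L)² + c)/((π/L)² + 1).
Simplifying, α = (-15 + 4*π^2)/(25 + 4*π^2).


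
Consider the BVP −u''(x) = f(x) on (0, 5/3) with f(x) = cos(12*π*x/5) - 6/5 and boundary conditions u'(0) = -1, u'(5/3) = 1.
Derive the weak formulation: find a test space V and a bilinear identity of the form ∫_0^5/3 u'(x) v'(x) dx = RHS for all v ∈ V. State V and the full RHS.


V = H^1(0, 5/3) (v unrestricted at boundary; u is determined up to an additive constant); weak form: ∫_0^5/3 u'v' dx = ∫_0^5/3 (cos(12*π*x/5) - 6/5) v dx + v(5/3) + v(0) for all v ∈ V.

Multiply both sides by a test function v and integrate from 0 to 5/3:
  ∫_0^5/3 −u''(x) v(x) dx = ∫_0^5/3 f(x) v(x) dx.
Integrate the LHS by parts once:
  ∫_0^5/3 −u'' v dx = −[u'(x) v(x)]_0^5/3 + ∫_0^5/3 u'(x) v'(x) dx.
Thus ∫_0^5/3 u'(x) v'(x) dx = ∫_0^5/3 f(x) v(x) dx + [u'(x) v(x)]_0^5/3.
Choose V so that boundary terms are either known or forced to vanish.
u has inhomogeneous Neumann u'(0) = -1, u'(5/3) = 1. [u' v]_0^5/3 = (1)·v(5/3) − (-1)·v(0) = v(5/3) + v(0). Take V = H^1(0, 5/3); boundary term becomes part of RHS.
Weak formulation: find u (satisfying any essential BC) such that ∫_0^5/3 u'(x) v'(x) dx = ∫_0^5/3 f v dx + v(5/3) + v(0) for all v ∈ V (Neumann data are natural BCs: they enter the RHS as boundary terms).
Substituting f(x) = cos(12*π*x/5) - 6/5, the right-hand side is ∫_0^5/3 (cos(12*π*x/5) - 6/5) v dx + v(5/3) + v(0).
Compatibility check (pure Neumann): taking v ≡ 1 ∈ V gives 0 = ∫_0^5/3 f dx + (1) − (-1), i.e. ∫_0^5/3 f dx must equal u'(0) − u'(5/3) = -2. Indeed ∫_0^5/3 (cos(12*π*x/5) - 6/5) dx = -2, so the data are compatible. The solution is then unique only up to an additive constant (fix it e.g. by requiring ∫_0^5/3 u dx = 0).


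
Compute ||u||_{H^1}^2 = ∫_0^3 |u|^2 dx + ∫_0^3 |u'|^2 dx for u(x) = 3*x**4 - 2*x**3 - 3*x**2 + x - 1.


||u||_{H^1}^2 = 1119171/35

The H^1 norm (squared) on an interval (0, L) is
  ||u||_{H^1}^2 = ∫_0^L u(x)^2 dx + ∫_0^L u'(x)^2 dx.
Compute u'(x) = 12*x**3 - 6*x**2 - 6*x + 1.
Then u(x)^2 = 9*x**8 - 12*x**7 - 14*x**6 + 18*x**5 - x**4 - 2*x**3 + 7*x**2 - 2*x + 1 and u'(x)^2 = 144*x**6 - 144*x**5 - 108*x**4 + 96*x**3 + 24*x**2 - 12*x + 1.
Integrate each monomial from 0 to 3 using ∫_0^3 c·x^n dx = c·3^(n+1)/(n+1):
  ∫_0^3 u(x)^2 dx = ∫_0^3 (9*x^8 - 12*x^7 - 14*x^6 + 18*x^5 - x^4 - 2*x^3 + 7*x^2 - 2*x + 1) dx. Term by term:
    ∫_0^3 9*x^8 dx = 19683;  ∫_0^3 -12*x^7 dx = -19683/2;  ∫_0^3 -14*x^6 dx = -4374;
    ∫_0^3 18*x^5 dx = 2187;  ∫_0^3 -x^4 dx = -243/5;  ∫_0^3 -2*x^3 dx = -81/2;
    ∫_0^3 7*x^2 dx = 63;  ∫_0^3 -2*x dx = -9;  ∫_0^3 1 dx = 3.
  Sum: 19683 − 19683/2 − 4374 + 2187 − 243/5 − 81/2 + 63 − 9 + 3 = 38112/5.
  ∫_0^3 u'(x)^2 dx = ∫_0^3 (144*x^6 - 144*x^5 - 108*x^4 + 96*x^3 + 24*x^2 - 12*x + 1) dx. Term by term:
    ∫_0^3 144*x^6 dx = 314928/7;  ∫_0^3 -144*x^5 dx = -17496;  ∫_0^3 -108*x^4 dx = -26244/5;
    ∫_0^3 96*x^3 dx = 1944;  ∫_0^3 24*x^2 dx = 216;  ∫_0^3 -12*x dx = -54;
    ∫_0^3 1 dx = 3.
  Sum: 314928/7 − 17496 − 26244/5 + 1944 + 216 − 54 + 3 = 852387/35.
Adding: ||u||_{H^1}^2 = 38112/5 + 852387/35 = 1119171/35.


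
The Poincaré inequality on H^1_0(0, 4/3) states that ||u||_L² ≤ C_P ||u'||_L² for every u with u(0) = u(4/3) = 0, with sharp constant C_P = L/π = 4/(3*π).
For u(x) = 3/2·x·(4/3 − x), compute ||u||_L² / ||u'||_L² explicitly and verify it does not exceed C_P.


||u||_L² / ||u'||_L² = 2*sqrt(10)/15 < C_P = 4/(3*π).

u(x) = 3/2·x·(4/3 − x), so u'(x) = 2 - 3*x.
u(x) = 3/2·x·(4/3 − x) vanishes at x = 0 and x = 4/3, so u ∈ H^1_0(0, 4/3). Differentiate via the product rule and integrate the resulting polynomials term by term.
  ∫_0^4/3 u² dx = ∫_0^4/3 (9*x^4/4 - 6*x^3 + 4*x^2) dx. Term by term:
    ∫_0^4/3 9*x^4/4 dx = 256/135;  ∫_0^4/3 -6*x^3 dx = -128/27;  ∫_0^4/3 4*x^2 dx = 256/81.
  Sum: 256/135 − 128/27 + 256/81 = 128/405.
  ∫_0^4/3 (u')² dx = ∫_0^4/3 (9*x^2 - 12*x + 4) dx. Term by term:
    ∫_0^4/3 9*x^2 dx = 64/9;  ∫_0^4/3 -12*x dx = -32/3;  ∫_0^4/3 4 dx = 16/3.
  Sum: 64/9 − 32/3 + 16/3 = 16/9.
∫_0^4/3 u² dx = 128/405, so ||u||_L² = 8*sqrt(10)/45.
∫_0^4/3 (u')² dx = 16/9, so ||u'||_L² = 4/3.
Ratio ||u||_L² / ||u'||_L² = 2*sqrt(10)/15.
Sharp Poincaré constant on H^1_0(0, 4/3) is C_P = L/π = 4/(3*π), achieved by sin(3*π/4·x).
A polynomial bump cannot attain the sharp Poincaré constant (only the first sine eigenfunction does), so the ratio is strictly less than C_P, consistent with ||u||_L² ≤ C_P ||u'||_L².


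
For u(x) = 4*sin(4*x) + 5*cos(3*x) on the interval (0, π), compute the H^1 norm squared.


||u||_{H^1(0,π)}^2 = 3200/7 + 261*π

u'(x) = -15*sin(3*x) + 16*cos(4*x).
Expand u² and (u')² and integrate term by term on (0, π), using: for integers n ≥ 1, ∫_0^π sin²(nx) dx = ∫_0^π cos²(nx) dx = π/2; for n ≠ n', ∫_0^π sin(nx)sin(n'x) dx = ∫_0^π cos(nx)cos(n'x) dx = 0; and by product-to-sum, ∫_0^π sin(nx)cos(n'x) dx = ½∫_0^π [sin((n+n')x) + sin((n−n')x)] dx, which is 0 when n+n' is even and 2n/(n²−n'²) when n+n' is odd (it need not vanish on (0, π)).
  u² squared terms: (4)²·∫sin(4x)² dx = 16·π/2 = 8*π;  (5)²·∫cos(3x)² dx = 25·π/2 = 25*π/2.
  u² cross terms: 2·(4)·(5)·∫sin(4x)·cos(3x) dx = 40·(8/7) = 320/7.
  So ∫_0^π u² dx = 8*π + 25*π/2 + 320/7 = 320/7 + 41*π/2.
  (u')² squared terms: (-15)²·∫sin(3x)² dx = 225·π/2 = 225*π/2;  (16)²·∫cos(4x)² dx = 256·π/2 = 128*π.
  (u')² cross terms: 2·(-15)·(16)·∫sin(3x)·cos(4x) dx = -480·(-6/7) = 2880/7.
  So ∫_0^π (u')² dx = 225*π/2 + 128*π + 2880/7 = 2880/7 + 481*π/2.
||u||_{H^1}^2 = (320/7 + 41*π/2) + (2880/7 + 481*π/2) = 3200/7 + 261*π.


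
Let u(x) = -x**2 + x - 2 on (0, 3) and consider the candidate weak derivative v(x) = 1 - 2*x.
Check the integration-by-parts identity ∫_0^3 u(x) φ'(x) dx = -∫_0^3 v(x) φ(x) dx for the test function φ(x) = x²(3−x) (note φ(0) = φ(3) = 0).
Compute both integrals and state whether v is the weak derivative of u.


LHS = 351/20, RHS = 351/20. Yes, v = u' weakly.

u(x) = -x**2 + x - 2, classical derivative u'(x) = 1 - 2*x.
φ(x) = x²(3−x), so φ'(x) = 3*x*(2 - x).
Note φ(0) = φ(3) = 0, so the boundary term u·φ vanishes.
LHS = ∫_0^3 u(x) φ'(x) dx = ∫_0^3 (3*x^4 - 9*x^3 + 12*x^2 - 12*x) dx. Term by term:
  ∫_0^3 3*x^4 dx = 729/5;  ∫_0^3 -9*x^3 dx = -729/4;  ∫_0^3 12*x^2 dx = 108;
  ∫_0^3 -12*x dx = -54.
Sum: 729/5 − 729/4 + 108 − 54 = 351/20.
So LHS = 351/20.
∫_0^3 v(x) φ(x) dx = ∫_0^3 (2*x^4 - 7*x^3 + 3*x^2) dx. Term by term:
  ∫_0^3 2*x^4 dx = 486/5;  ∫_0^3 -7*x^3 dx = -567/4;  ∫_0^3 3*x^2 dx = 27.
Sum: 486/5 − 567/4 + 27 = -351/20.
So RHS = -∫_0^3 v(x) φ(x) dx = 351/20.
LHS = RHS, so the identity holds for this test φ.
Moreover u is smooth here and v(x) = u'(x) = 1 - 2*x pointwise, so the identity holds for every test function. Hence v is the weak derivative of u.


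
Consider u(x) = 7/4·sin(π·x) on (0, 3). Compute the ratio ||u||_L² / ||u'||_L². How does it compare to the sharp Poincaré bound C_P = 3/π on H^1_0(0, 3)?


||u||_L² / ||u'||_L² = 1/π < C_P = 3/π.

u(x) = 7/4·sin(π·x), so u'(x) = 7*π*cos(π*x)/4.
Writing u(x) = A·sin(kπx/L) with A = 7/4 and k = 3, use ∫_0^L sin²(kπx/L) dx = L/2 and ∫_0^L cos²(kπx/L) dx = L/2.
u² = 49/16·sin²(π·x) and (u')² = 49*π^2/16·cos²(π·x), and each of sin², cos² integrates to L/2 = 3/2 over (0, 3).
∫_0^3 u² dx = 147/32, so ||u||_L² = 7*sqrt(6)/8.
∫_0^3 (u')² dx = 147*π^2/32, so ||u'||_L² = 7*sqrt(6)*π/8.
Ratio ||u||_L² / ||u'||_L² = 1/π.
Sharp Poincaré constant on H^1_0(0, 3) is C_P = L/π = 3/π, achieved by sin(π/3·x).
This is the k = 3 harmonic; the ratio L/(kπ) is strictly less than C_P = L/π, consistent with the sharp inequality ||u||_L² ≤ C_P ||u'||_L².


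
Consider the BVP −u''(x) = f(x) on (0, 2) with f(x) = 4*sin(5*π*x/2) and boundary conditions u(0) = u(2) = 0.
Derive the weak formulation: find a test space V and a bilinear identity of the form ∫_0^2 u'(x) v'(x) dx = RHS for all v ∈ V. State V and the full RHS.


V = H^1_0(0, 2) (so v(0) = v(2) = 0); weak form: ∫_0^2 u'v' dx = ∫_0^2 (4*sin(5*π*x/2)) v dx for all v ∈ V.

Multiply both sides by a test function v and integrate from 0 to 2:
  ∫_0^2 −u''(x) v(x) dx = ∫_0^2 f(x) v(x) dx.
Integrate the LHS by parts once:
  ∫_0^2 −u'' v dx = −[u'(x) v(x)]_0^2 + ∫_0^2 u'(x) v'(x) dx.
Thus ∫_0^2 u'(x) v'(x) dx = ∫_0^2 f(x) v(x) dx + [u'(x) v(x)]_0^2.
Choose V so that boundary terms are either known or forced to vanish.
u is Dirichlet: u(0) = u(2) = 0. Let V = H^1_0(0, 2); then v(0) = v(2) = 0, and [u' v]_0^2 = 0.
Weak formulation: find u (satisfying any essential BC) such that ∫_0^2 u'(x) v'(x) dx = ∫_0^2 f v dx for all v ∈ V.
Substituting f(x) = 4*sin(5*π*x/2), the right-hand side is ∫_0^2 (4*sin(5*π*x/2)) v dx.


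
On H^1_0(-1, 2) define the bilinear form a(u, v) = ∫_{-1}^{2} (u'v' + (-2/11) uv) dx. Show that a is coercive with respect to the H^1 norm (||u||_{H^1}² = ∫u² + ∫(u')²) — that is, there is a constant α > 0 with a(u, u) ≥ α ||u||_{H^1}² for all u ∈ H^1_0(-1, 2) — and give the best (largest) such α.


α = (-18/11 + π^2)/(9 + π^2)

Coercivity of a(·,·) on H^1_0(-1, 2) means a(u, u) ≥ α ||u||_{H^1}² for every u ∈ H^1_0.
The interval has length L = 3, and Poincaré/coercivity depend only on L. Here a(u, u) = ∫(u')² + (-2/11)·∫u².
Here c = -2/11 < 0 with |c| < (π/L)² = π^2/9, so coercivity still holds. The condition a(u,u) ≥ α||u||_{H^1}² reads (1−α)∫(u')² ≥ (α−c)∫u². Any admissible α is ≤ 1 (rapidly oscillating u have ∫u²/∫(u')² → 0), and α = 1 would force 0 ≥ (1−c)∫u², impossible since c < 1; so 1−α > 0. By the sharp Poincaré inequality on H^1_0 of an interval of length L, ∫(u')² ≥ (π/L)²∫u² with equality for the first sine mode sin(π(x−x₀)/L) (x₀ the left endpoint), so the inequality holds for all u iff (1−α)(π/L)² ≥ α − c, i.e. α ≤ ((π/L)² + c)/((π/L)² + 1) = (1 + c(L/π)²)/(1 + (L/π)²). (Direct route, valid since c ≤ 0: Poincaré gives c∫u² ≥ c(L/π)²∫(u')², so a(u,u) ≥ (1 + c(L/π)²)∫(u')², while ||u||_{H^1}² ≤ (1 + (L/π)²)∫(u')²; dividing yields the same α.) With (π/L)² = π^2/9 and c = -2/11, the largest admissible constant is α = ((π/L)² + c)/((π/L)² + 1).
Simplifying, α = (-18/11 + π^2)/(9 + π^2).


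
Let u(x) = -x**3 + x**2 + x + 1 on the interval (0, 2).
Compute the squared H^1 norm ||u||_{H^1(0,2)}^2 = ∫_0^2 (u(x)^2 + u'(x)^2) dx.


||u||_{H^1}^2 = 1976/105

The H^1 norm (squared) on an interval (0, L) is
  ||u||_{H^1}^2 = ∫_0^L u(x)^2 dx + ∫_0^L u'(x)^2 dx.
Compute u'(x) = -3*x**2 + 2*x + 1.
Then u(x)^2 = x**6 - 2*x**5 - x**4 + 3*x**2 + 2*x + 1 and u'(x)^2 = 9*x**4 - 12*x**3 - 2*x**2 + 4*x + 1.
Integrate each monomial from 0 to 2 using ∫_0^2 c·x^n dx = c·2^(n+1)/(n+1):
  ∫_0^2 u(x)^2 dx = ∫_0^2 (x^6 - 2*x^5 - x^4 + 3*x^2 + 2*x + 1) dx. Term by term:
    ∫_0^2 x^6 dx = 128/7;  ∫_0^2 -2*x^5 dx = -64/3;  ∫_0^2 -x^4 dx = -32/5;
    ∫_0^2 3*x^2 dx = 8;  ∫_0^2 2*x dx = 4;  ∫_0^2 1 dx = 2.
  Sum: 128/7 − 64/3 − 32/5 + 8 + 4 + 2 = 478/105.
  ∫_0^2 u'(x)^2 dx = ∫_0^2 (9*x^4 - 12*x^3 - 2*x^2 + 4*x + 1) dx. Term by term:
    ∫_0^2 9*x^4 dx = 288/5;  ∫_0^2 -12*x^3 dx = -48;  ∫_0^2 -2*x^2 dx = -16/3;
    ∫_0^2 4*x dx = 8;  ∫_0^2 1 dx = 2.
  Sum: 288/5 − 48 − 16/3 + 8 + 2 = 214/15.
Adding: ||u||_{H^1}^2 = 478/105 + 214/15 = 1976/105.


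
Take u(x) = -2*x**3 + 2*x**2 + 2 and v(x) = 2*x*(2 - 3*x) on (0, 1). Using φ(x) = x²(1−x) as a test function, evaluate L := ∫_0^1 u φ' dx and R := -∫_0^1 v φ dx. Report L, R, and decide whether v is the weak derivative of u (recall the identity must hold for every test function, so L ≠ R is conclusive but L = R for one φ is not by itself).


LHS = 0, RHS = 0. Yes, v = u' weakly.

u(x) = -2*x**3 + 2*x**2 + 2, classical derivative u'(x) = -6*x**2 + 4*x.
φ(x) = x²(1−x), so φ'(x) = x*(2 - 3*x).
Note φ(0) = φ(1) = 0, so the boundary term u·φ vanishes.
LHS = ∫_0^1 u(x) φ'(x) dx = ∫_0^1 (6*x^5 - 10*x^4 + 4*x^3 - 6*x^2 + 4*x) dx. Term by term:
  ∫_0^1 6*x^5 dx = 1;  ∫_0^1 -10*x^4 dx = -2;  ∫_0^1 4*x^3 dx = 1;
  ∫_0^1 -6*x^2 dx = -2;  ∫_0^1 4*x dx = 2.
Sum: 1 − 2 + 1 − 2 + 2 = 0.
So LHS = 0.
∫_0^1 v(x) φ(x) dx = ∫_0^1 (6*x^5 - 10*x^4 + 4*x^3) dx. Term by term:
  ∫_0^1 6*x^5 dx = 1;  ∫_0^1 -10*x^4 dx = -2;  ∫_0^1 4*x^3 dx = 1.
Sum: 1 − 2 + 1 = 0.
So RHS = -∫_0^1 v(x) φ(x) dx = 0.
LHS = RHS, so the identity holds for this test φ.
Moreover u is smooth here and v(x) = u'(x) = -6*x**2 + 4*x pointwise, so the identity holds for every test function. Hence v is the weak derivative of u.


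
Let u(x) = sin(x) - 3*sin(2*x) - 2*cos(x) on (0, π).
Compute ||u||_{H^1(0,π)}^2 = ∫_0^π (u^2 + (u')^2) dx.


||u||_{H^1(0,π)}^2 = 32 + 55*π/2

u'(x) = 2*sin(x) + cos(x) - 6*cos(2*x).
Expand u² and (u')² and integrate term by term on (0, π), using: for integers n ≥ 1, ∫_0^π sin²(nx) dx = ∫_0^π cos²(nx) dx = π/2; for n ≠ n', ∫_0^π sin(nx)sin(n'x) dx = ∫_0^π cos(nx)cos(n'x) dx = 0; and by product-to-sum, ∫_0^π sin(nx)cos(n'x) dx = ½∫_0^π [sin((n+n')x) + sin((n−n')x)] dx, which is 0 when n+n' is even and 2n/(n²−n'²) when n+n' is odd (it need not vanish on (0, π)).
  u² squared terms: (-3)²·∫sin(2x)² dx = 9·π/2 = 9*π/2;  (-2)²·∫cos(x)² dx = 4·π/2 = 2*π;  (1)²·∫sin(x)² dx = 1·π/2 = π/2.
  u² cross terms: 2·(-3)·(-2)·∫sin(2x)·cos(x) dx = 12·(4/3) = 16;  2·(-3)·(1)·∫sin(2x)·sin(x) dx = -6·(0) = 0;  2·(-2)·(1)·∫cos(x)·sin(x) dx = -4·(0) = 0.
  So ∫_0^π u² dx = 9*π/2 + 2*π + π/2 + 16 + 0 + 0 = 16 + 7*π.
  (u')² squared terms: (-6)²·∫cos(2x)² dx = 36·π/2 = 18*π;  (2)²·∫sin(x)² dx = 4·π/2 = 2*π;  (1)²·∫cos(x)² dx = 1·π/2 = π/2.
  (u')² cross terms: 2·(-6)·(2)·∫cos(2x)·sin(x) dx = -24·(-2/3) = 16;  2·(-6)·(1)·∫cos(2x)·cos(x) dx = -12·(0) = 0;  2·(2)·(1)·∫sin(x)·cos(x) dx = 4·(0) = 0.
  So ∫_0^π (u')² dx = 18*π + 2*π + π/2 + 16 + 0 + 0 = 16 + 41*π/2.
||u||_{H^1}^2 = (16 + 7*π) + (16 + 41*π/2) = 32 + 55*π/2.


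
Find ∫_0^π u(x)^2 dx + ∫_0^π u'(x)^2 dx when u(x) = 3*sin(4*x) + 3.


||u||_{H^1(0,π)}^2 = 171*π/2

u'(x) = 12*cos(4*x).
Expand u² and (u')² and integrate term by term on (0, π), using: for integers n ≥ 1, ∫_0^π sin²(nx) dx = ∫_0^π cos²(nx) dx = π/2; for n ≠ n', ∫_0^π sin(nx)sin(n'x) dx = ∫_0^π cos(nx)cos(n'x) dx = 0; and by product-to-sum, ∫_0^π sin(nx)cos(n'x) dx = ½∫_0^π [sin((n+n')x) + sin((n−n')x)] dx, which is 0 when n+n' is even and 2n/(n²−n'²) when n+n' is odd (it need not vanish on (0, π)). For the constant mode: ∫_0^π 1 dx = π, ∫_0^π cos(nx) dx = 0, ∫_0^π sin(nx) dx = (1−(−1)^n)/n.
  u² squared terms: (3)²·∫1 dx = 9·π = 9*π;  (3)²·∫sin(4x)² dx = 9·π/2 = 9*π/2.
  u² cross terms: 2·(3)·(3)·∫1·sin(4x) dx = 18·(0) = 0.
  So ∫_0^π u² dx = 9*π + 9*π/2 + 0 = 27*π/2.
  (u')² squared terms: (12)²·∫cos(4x)² dx = 144·π/2 = 72*π.
  So ∫_0^π (u')² dx = 72*π.
||u||_{H^1}^2 = (27*π/2) + (72*π) = 171*π/2.


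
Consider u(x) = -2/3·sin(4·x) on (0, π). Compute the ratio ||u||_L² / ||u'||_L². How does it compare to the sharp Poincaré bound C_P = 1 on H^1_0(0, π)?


||u||_L² / ||u'||_L² = 1/4 < C_P = 1.

u(x) = -2/3·sin(4·x), so u'(x) = -8*cos(4*x)/3.
Writing u(x) = A·sin(kπx/L) with A = -2/3 and k = 4, use ∫_0^L sin²(kπx/L) dx = L/2 and ∫_0^L cos²(kπx/L) dx = L/2.
u² = 4/9·sin²(4·x) and (u')² = 64/9·cos²(4·x), and each of sin², cos² integrates to L/2 = π/2 over (0, π).
∫_0^π u² dx = 2*π/9, so ||u||_L² = sqrt(2)*sqrt(π)/3.
∫_0^π (u')² dx = 32*π/9, so ||u'||_L² = 4*sqrt(2)*sqrt(π)/3.
Ratio ||u||_L² / ||u'||_L² = 1/4.
Sharp Poincaré constant on H^1_0(0, π) is C_P = L/π = 1, achieved by sin(x).
This is the k = 4 harmonic; the ratio L/(kπ) is strictly less than C_P = L/π, consistent with the sharp inequality ||u||_L² ≤ C_P ||u'||_L².


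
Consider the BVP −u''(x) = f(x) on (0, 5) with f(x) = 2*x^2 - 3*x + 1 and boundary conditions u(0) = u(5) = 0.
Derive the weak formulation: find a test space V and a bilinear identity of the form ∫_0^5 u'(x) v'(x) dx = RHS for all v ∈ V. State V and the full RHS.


V = H^1_0(0, 5) (so v(0) = v(5) = 0); weak form: ∫_0^5 u'v' dx = ∫_0^5 (2*x^2 - 3*x + 1) v dx for all v ∈ V.

Multiply both sides by a test function v and integrate from 0 to 5:
  ∫_0^5 −u''(x) v(x) dx = ∫_0^5 f(x) v(x) dx.
Integrate the LHS by parts once:
  ∫_0^5 −u'' v dx = −[u'(x) v(x)]_0^5 + ∫_0^5 u'(x) v'(x) dx.
Thus ∫_0^5 u'(x) v'(x) dx = ∫_0^5 f(x) v(x) dx + [u'(x) v(x)]_0^5.
Choose V so that boundary terms are either known or forced to vanish.
u is Dirichlet: u(0) = u(5) = 0. Let V = H^1_0(0, 5); then v(0) = v(5) = 0, and [u' v]_0^5 = 0.
Weak formulation: find u (satisfying any essential BC) such that ∫_0^5 u'(x) v'(x) dx = ∫_0^5 f v dx for all v ∈ V.
Substituting f(x) = 2*x^2 - 3*x + 1, the right-hand side is ∫_0^5 (2*x^2 - 3*x + 1) v dx.


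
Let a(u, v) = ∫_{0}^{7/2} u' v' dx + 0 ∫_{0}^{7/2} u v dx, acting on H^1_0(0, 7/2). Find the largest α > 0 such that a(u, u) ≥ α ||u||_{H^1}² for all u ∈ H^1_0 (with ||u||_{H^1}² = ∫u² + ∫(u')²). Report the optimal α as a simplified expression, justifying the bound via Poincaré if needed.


α = 4*π^2/(4*π^2 + 49)

Coercivity of a(·,·) on H^1_0(0, 7/2) means a(u, u) ≥ α ||u||_{H^1}² for every u ∈ H^1_0.
The interval has length L = 7/2, and Poincaré/coercivity depend only on L. Here a(u, u) = ∫(u')² + (0)·∫u².
Here c = 0, so a(u,u) = ∫(u')² alone. The condition a(u,u) ≥ α||u||_{H^1}² reads (1−α)∫(u')² ≥ (α−c)∫u². Any admissible α is ≤ 1 (rapidly oscillating u have ∫u²/∫(u')² → 0), and α = 1 would force 0 ≥ (1−c)∫u², impossible since c < 1; so 1−α > 0. By the sharp Poincaré inequality on H^1_0 of an interval of length L, ∫(u')² ≥ (π/L)²∫u² with equality for the first sine mode sin(π(x−x₀)/L) (x₀ the left endpoint), so the inequality holds for all u iff (1−α)(π/L)² ≥ α − c, i.e. α ≤ ((π/L)² + c)/((π/L)² + 1) = (1 + c(L/π)²)/(1 + (L/π)²). (Direct route, valid since c ≤ 0: Poincaré gives c∫u² ≥ c(L/π)²∫(u')², so a(u,u) ≥ (1 + c(L/π)²)∫(u')², while ||u||_{H^1}² ≤ (1 + (L/π)²)∫(u')²; dividing yields the same α.) With (π/L)² = 4*π^2/49 and c = 0, the largest admissible constant is α = ((π/L)² + c)/((π/L)² + 1).
Simplifying, α = 4*π^2/(4*π^2 + 49).
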